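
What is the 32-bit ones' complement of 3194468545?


3194468545 ^ 4294967295 = 1100498750

1100498750


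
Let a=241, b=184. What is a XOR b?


241 ^ 184 = 73

73


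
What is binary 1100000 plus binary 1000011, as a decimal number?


1100000 + 1000011 = 10100011 = 163

163


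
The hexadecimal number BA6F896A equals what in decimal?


BA6F896A hex = 3127871850 decimal

3127871850


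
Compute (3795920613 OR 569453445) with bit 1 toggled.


Step 1: 3795920613 | 569453445 = 3824234469
Step 2: 3824234469 ^ (1 << 1) = 3824234469 ^ 2 = 3824234471

3824234471


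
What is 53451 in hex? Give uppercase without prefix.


53451 = D0CB hex

D0CB


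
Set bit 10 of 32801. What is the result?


32801 | (1 << 10) = 32801 | 1024 = 33825

33825


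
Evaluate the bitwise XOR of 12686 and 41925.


0b11000110001110 ^ 0b1010001111000101 = 0b1001001001001011 = 37451

37451


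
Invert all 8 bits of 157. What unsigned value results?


157 ^ 255 = 98

98


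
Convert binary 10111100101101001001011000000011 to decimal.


10111100101101001001011000000011 in decimal = 3165951491

3165951491


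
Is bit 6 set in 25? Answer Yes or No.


0b11001, bit 6 = 0. No

No


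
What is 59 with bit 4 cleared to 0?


59 & ~(1 << 4) = 43

43


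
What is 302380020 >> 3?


0b10010000001011111001111110100 >> 3 = 0b10010000001011111001111110 = 37797502

37797502


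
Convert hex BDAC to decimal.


BDAC hex = 48556 decimal

48556


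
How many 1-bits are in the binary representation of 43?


0b101011 has 4 set bits

4


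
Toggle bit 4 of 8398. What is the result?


8398 ^ (1 << 4) = 8398 ^ 16 = 8414

8414


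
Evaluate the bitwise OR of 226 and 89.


0b11100010 | 0b1011001 = 0b11111011 = 251

251


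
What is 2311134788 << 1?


0b10001001110000010001111001000100 << 1 = 0b100010011100000100011110010001000 = 4622269576

4622269576


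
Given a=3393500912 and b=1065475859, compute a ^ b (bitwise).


3393500912 ^ 1065475859 = 4123355619

4123355619


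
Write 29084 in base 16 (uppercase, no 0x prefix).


29084 = 719C hex

719C


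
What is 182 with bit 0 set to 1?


182 | (1 << 0) = 182 | 1 = 183

183


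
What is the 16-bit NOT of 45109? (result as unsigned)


~0b1011000000110101 = 0b100111111001010 = 20426 (16-bit unsigned)

20426


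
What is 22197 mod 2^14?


22197 & 16383 = 5813

5813


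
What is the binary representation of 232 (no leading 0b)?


232 = 11101000 in binary

11101000


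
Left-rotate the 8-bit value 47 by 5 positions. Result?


Rotate 0b101111 left by 5 (8-bit) = 0b11100101 = 229

229


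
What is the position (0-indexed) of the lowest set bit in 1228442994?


0b1001001001110001000110101110010. Lowest set bit at position 1

1


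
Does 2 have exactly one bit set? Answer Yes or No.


0b10. Only one bit set => Yes

Yes


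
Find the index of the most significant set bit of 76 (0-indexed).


0b1001100. Highest set bit at position 6

6


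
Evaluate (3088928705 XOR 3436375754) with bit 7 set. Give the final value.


Step 1: 3088928705 ^ 3436375754 = 1959764235
Step 2: 1959764235 | (1 << 7) = 1959764235 | 128 = 1959764363

1959764363


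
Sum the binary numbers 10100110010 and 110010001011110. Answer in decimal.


10100110010 + 110010001011110 = 110100110010000 = 27024

27024


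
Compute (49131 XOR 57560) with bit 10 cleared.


Step 1: 49131 ^ 57560 = 24371
Step 2: 24371 & ~(1 << 10) = 23347

23347


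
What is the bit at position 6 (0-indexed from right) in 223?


0b11011111, position 6 = 1

1


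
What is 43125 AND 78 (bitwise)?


0b1010100001110101 & 0b1001110 = 0b1000100 = 68

68


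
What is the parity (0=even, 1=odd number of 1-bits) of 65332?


0b1111111100110100 has 11 ones => parity 1

1


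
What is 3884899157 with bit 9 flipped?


3884899157 ^ (1 << 9) = 3884899157 ^ 512 = 3884898645

3884898645


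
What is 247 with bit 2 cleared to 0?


247 & ~(1 << 2) = 243

243


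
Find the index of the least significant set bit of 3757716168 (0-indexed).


0b11011111111110100011001011001000. Lowest set bit at position 3

3


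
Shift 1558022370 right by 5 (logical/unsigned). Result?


0b1011100110111011000100011100010 >> 5 = 0b10111001101110110001000111 = 48688199

48688199


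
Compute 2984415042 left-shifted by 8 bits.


0b10110001111000101000111101000010 << 8 = 0b1011000111100010100011110100001000000000 = 764010250752

764010250752


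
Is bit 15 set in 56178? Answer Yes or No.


0b1101101101110010, bit 15 = 1. Yes

Yes


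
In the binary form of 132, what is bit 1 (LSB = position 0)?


0b10000100, position 1 = 0

0


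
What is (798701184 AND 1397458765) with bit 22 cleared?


Step 1: 798701184 & 1397458765 = 51054080
Step 2: 51054080 & ~(1 << 22) = 51054080

51054080


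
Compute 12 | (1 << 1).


12 | (1 << 1) = 12 | 2 = 14

14


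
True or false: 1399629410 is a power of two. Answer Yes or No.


0b1010011011011001010011001100010. Multiple bits set => No

No


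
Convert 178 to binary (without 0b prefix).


178 = 10110010 in binary

10110010


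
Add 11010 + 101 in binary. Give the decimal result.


11010 + 101 = 11111 = 31

31


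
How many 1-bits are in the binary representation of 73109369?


0b100010110111000111101111001 has 16 set bits

16


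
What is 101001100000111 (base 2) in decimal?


101001100000111 in decimal = 21255

21255


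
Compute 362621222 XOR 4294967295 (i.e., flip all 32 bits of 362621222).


362621222 ^ 4294967295 = 3932346073

3932346073


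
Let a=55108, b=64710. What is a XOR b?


55108 ^ 64710 = 11138

11138


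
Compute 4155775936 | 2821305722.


0b11110111101101000001101111000000 | 0b10101000001010011011010101111010 = 0b11111111101111011011111111111010 = 4290625530

4290625530


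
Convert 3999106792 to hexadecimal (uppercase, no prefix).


3999106792 = EE5D86E8 hex

EE5D86E8


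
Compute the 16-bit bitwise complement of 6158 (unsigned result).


~0b1100000001110 = 0b1110011111110001 = 59377 (16-bit unsigned)

59377


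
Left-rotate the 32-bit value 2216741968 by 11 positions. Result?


Rotate 0b10000100001000001100110001010000 left by 11 (32-bit) = 0b110011000101000010000100001 = 107119649

107119649


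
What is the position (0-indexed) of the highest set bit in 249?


0b11111001. Highest set bit at position 7

7


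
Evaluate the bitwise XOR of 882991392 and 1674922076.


0b110100101000010110000100100000 ^ 0b1100011110101010100100001011100 = 0b1010111011101000010100101111100 = 1467230588

1467230588


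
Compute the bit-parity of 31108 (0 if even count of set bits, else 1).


0b111100110000100 has 7 ones => parity 1

1


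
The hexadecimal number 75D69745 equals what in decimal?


75D69745 hex = 1976997701 decimal

1976997701


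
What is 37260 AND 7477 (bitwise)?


0b1001000110001100 & 0b1110100110101 = 0b1000100000100 = 4356

4356


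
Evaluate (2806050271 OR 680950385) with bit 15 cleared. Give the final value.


Step 1: 2806050271 | 680950385 = 2950103039
Step 2: 2950103039 & ~(1 << 15) = 2950070271

2950070271


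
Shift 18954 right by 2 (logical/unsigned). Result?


0b100101000001010 >> 2 = 0b1001010000010 = 4738

4738


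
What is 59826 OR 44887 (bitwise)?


0b1110100110110010 | 0b1010111101010111 = 0b1110111111110111 = 61431

61431


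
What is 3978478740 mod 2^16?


3978478740 & 65535 = 50324

50324


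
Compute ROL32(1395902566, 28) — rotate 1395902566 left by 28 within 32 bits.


Rotate 0b1010011001100111100100001100110 left by 28 (32-bit) = 0b1100101001100110011110010000110 = 1697856646

1697856646


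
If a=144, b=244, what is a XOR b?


144 ^ 244 = 100

100


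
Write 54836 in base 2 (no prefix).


54836 = 1101011000110100 in binary

1101011000110100


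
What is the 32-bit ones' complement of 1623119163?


1623119163 ^ 4294967295 = 2671848132

2671848132


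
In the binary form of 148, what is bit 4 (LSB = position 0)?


0b10010100, position 4 = 1

1


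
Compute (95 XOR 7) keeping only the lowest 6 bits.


Step 1: 95 ^ 7 = 88
Step 2: 88 & 63 = 24

24


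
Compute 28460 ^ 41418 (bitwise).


0b110111100101100 ^ 0b1010000111001010 = 0b1100111011100110 = 52966

52966


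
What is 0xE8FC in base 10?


E8FC hex = 59644 decimal

59644


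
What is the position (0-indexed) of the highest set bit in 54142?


0b1101001101111110. Highest set bit at position 15

15


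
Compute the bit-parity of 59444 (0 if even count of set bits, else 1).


0b1110100000110100 has 7 ones => parity 1

1


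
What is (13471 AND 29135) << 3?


Step 1: 13471 & 29135 = 12431
Step 2: 12431 << 3 = 99448

99448


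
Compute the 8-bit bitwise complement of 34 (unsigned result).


~0b100010 = 0b11011101 = 221 (8-bit unsigned)

221


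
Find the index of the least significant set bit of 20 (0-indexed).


0b10100. Lowest set bit at position 2

2


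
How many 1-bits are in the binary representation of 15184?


0b11101101010000 has 7 set bits

7


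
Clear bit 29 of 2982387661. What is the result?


2982387661 & ~(1 << 29) = 2445516749

2445516749


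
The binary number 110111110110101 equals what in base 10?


110111110110101 in decimal = 28597

28597


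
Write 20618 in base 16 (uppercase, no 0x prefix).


20618 = 508A hex

508A


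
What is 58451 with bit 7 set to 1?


58451 | (1 << 7) = 58451 | 128 = 58579

58579


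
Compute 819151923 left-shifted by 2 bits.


0b110000110100110100010000110011 << 2 = 0b11000011010011010001000011001100 = 3276607692

3276607692


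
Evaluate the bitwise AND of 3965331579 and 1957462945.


0b11101100010110100010100001111011 & 0b1110100101011001000001110100001 = 0b1100100000010000000000000100001 = 1678245921

1678245921


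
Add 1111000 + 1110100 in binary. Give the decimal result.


1111000 + 1110100 = 11101100 = 236

236


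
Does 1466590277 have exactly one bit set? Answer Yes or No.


0b1010111011010100110010001000101. Multiple bits set => No

No


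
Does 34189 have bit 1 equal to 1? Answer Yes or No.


0b1000010110001101, bit 1 = 0. No

No


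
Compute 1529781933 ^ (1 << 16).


1529781933 ^ (1 << 16) = 1529781933 ^ 65536 = 1529847469

1529847469


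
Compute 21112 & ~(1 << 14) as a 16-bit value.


21112 & ~(1 << 14) = 4728

4728


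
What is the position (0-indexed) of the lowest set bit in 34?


0b100010. Lowest set bit at position 1

1


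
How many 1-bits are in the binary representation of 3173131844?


0b10111101001000100010011001000100 has 13 set bits

13


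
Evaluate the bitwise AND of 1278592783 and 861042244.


0b1001100001101011100011100001111 & 0b110011010100100111011001000100 = 0b100000100011000000100 = 1066500

1066500


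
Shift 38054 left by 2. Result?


0b1001010010100110 << 2 = 0b100101001010011000 = 152216

152216


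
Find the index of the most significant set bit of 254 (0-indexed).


0b11111110. Highest set bit at position 7

7


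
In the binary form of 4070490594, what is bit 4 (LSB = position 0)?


0b11110010100111101100000111100010, position 4 = 0

0


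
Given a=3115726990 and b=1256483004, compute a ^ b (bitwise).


3115726990 ^ 1256483004 = 4082257970

4082257970


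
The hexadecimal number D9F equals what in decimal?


D9F hex = 3487 decimal

3487


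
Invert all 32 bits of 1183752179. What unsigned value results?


1183752179 ^ 4294967295 = 3111215116

3111215116


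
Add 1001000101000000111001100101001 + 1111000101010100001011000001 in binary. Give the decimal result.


1001000101000000111001100101001 + 1111000101010100001011000001 = 1010111101101011011010111101010 = 1471526378

1471526378


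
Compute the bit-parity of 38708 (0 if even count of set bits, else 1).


0b1001011100110100 has 8 ones => parity 0

0


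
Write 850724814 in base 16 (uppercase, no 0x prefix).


850724814 = 32B507CE hex

32B507CE


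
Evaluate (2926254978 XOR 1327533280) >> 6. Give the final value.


Step 1: 2926254978 ^ 1327533280 = 3779827554
Step 2: 3779827554 >> 6 = 59059805

59059805


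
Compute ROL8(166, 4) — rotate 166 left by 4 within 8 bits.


Rotate 0b10100110 left by 4 (8-bit) = 0b1101010 = 106

106


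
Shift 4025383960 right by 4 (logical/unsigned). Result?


0b11101111111011100111110000011000 >> 4 = 0b1110111111101110011111000001 = 251586497

251586497


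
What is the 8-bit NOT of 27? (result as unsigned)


~0b11011 = 0b11100100 = 228 (8-bit unsigned)

228


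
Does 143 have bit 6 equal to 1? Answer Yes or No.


0b10001111, bit 6 = 0. No

No


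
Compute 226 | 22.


0b11100010 | 0b10110 = 0b11110110 = 246

246


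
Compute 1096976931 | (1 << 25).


1096976931 | (1 << 25) = 1096976931 | 33554432 = 1130531363

1130531363


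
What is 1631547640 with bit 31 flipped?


1631547640 ^ (1 << 31) = 1631547640 ^ 2147483648 = 3779031288

3779031288


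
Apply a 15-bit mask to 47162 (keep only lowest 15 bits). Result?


47162 & 32767 = 14394

14394


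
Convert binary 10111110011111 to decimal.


10111110011111 in decimal = 12191

12191


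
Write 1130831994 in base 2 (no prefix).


1130831994 = 1000011011001110010000001111010 in binary

1000011011001110010000001111010


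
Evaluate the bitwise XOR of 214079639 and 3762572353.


0b1100110000101001100010010111 ^ 0b11100000010001000100110001000001 = 0b11101100100001101101010011010110 = 3968259286

3968259286


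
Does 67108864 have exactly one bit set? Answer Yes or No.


0b100000000000000000000000000. Only one bit set => Yes

Yes


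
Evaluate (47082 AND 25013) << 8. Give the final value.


Step 1: 47082 & 25013 = 8608
Step 2: 8608 << 8 = 2203648

2203648


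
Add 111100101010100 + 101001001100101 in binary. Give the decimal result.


111100101010100 + 101001001100101 = 1100101110111001 = 52153

52153


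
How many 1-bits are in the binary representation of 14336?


0b11100000000000 has 3 set bits

3


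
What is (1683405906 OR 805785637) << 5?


Step 1: 1683405906 | 805785637 = 1951923319
Step 2: 1951923319 << 5 = 62461546208

62461546208


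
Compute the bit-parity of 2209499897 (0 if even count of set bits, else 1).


0b10000011101100100100101011111001 has 16 ones => parity 0

0


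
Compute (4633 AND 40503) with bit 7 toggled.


Step 1: 4633 & 40503 = 4625
Step 2: 4625 ^ (1 << 7) = 4625 ^ 128 = 4753

4753


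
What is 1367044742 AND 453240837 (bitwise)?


0b1010001011110110111001010000110 & 0b11011000000111110100000000101 = 0b10001000000110110000000000100 = 285433860

285433860


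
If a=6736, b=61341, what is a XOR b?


6736 ^ 61341 = 62925

62925


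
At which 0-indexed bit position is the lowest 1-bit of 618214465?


0b100100110110010011010001000001. Lowest set bit at position 0

0


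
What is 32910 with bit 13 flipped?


32910 ^ (1 << 13) = 32910 ^ 8192 = 41102

41102


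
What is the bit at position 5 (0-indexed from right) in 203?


0b11001011, position 5 = 0

0


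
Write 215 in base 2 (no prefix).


215 = 11010111 in binary

11010111


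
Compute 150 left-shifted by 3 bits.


0b10010110 << 3 = 0b10010110000 = 1200

1200


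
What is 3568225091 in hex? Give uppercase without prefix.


3568225091 = D4AECB43 hex

D4AECB43


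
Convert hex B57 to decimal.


B57 hex = 2903 decimal

2903


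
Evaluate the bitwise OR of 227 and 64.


0b11100011 | 0b1000000 = 0b11100011 = 227

227


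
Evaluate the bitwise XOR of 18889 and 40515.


0b100100111001001 ^ 0b1001111001000011 = 0b1101011110001010 = 55178

55178


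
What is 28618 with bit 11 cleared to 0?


28618 & ~(1 << 11) = 26570

26570


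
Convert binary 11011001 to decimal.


11011001 in decimal = 217

217


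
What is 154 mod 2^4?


154 & 15 = 10

10


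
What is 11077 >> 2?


0b10101101000101 >> 2 = 0b101011010001 = 2769

2769


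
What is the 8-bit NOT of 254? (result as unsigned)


~0b11111110 = 0b1 = 1 (8-bit unsigned)

1


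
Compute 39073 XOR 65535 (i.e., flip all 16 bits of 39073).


39073 ^ 65535 = 26462

26462


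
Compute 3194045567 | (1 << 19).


3194045567 | (1 << 19) = 3194045567 | 524288 = 3194569855

3194569855


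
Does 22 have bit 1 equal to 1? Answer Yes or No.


0b10110, bit 1 = 1. Yes

Yes


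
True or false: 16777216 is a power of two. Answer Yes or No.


0b1000000000000000000000000. Only one bit set => Yes

Yes


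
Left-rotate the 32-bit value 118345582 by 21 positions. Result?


Rotate 0b111000011011100111101101110 left by 21 (32-bit) = 0b11101101110000001110000110111001 = 3988840889

3988840889


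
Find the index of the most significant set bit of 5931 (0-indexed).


0b1011100101011. Highest set bit at position 12

12


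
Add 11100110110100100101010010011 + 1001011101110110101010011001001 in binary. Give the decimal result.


11100110110100100101010010011 + 1001011101110110101010011001001 = 1101000100101011001111101011100 = 1754636124

1754636124


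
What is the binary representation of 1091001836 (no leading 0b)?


1091001836 = 1000001000001110101110111101100 in binary

1000001000001110101110111101100


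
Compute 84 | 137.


0b1010100 | 0b10001001 = 0b11011101 = 221

221


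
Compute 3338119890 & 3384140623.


0b11000110111101111010101011010010 & 0b11001001101101011110001101001111 = 0b11000000101101011010001001000010 = 3233129026

3233129026


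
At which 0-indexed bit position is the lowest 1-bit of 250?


0b11111010. Lowest set bit at position 1

1


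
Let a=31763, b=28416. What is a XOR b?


31763 ^ 28416 = 4883

4883


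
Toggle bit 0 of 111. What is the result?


111 ^ (1 << 0) = 111 ^ 1 = 110

110


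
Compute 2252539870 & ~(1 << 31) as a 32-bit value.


2252539870 & ~(1 << 31) = 105056222

105056222


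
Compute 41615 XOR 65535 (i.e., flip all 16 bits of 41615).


41615 ^ 65535 = 23920

23920


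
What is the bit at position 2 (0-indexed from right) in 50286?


0b1100010001101110, position 2 = 1

1


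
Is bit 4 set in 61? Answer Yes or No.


0b111101, bit 4 = 1. Yes

Yes


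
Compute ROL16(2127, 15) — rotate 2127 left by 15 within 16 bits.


Rotate 0b100001001111 left by 15 (16-bit) = 0b1000010000100111 = 33831

33831


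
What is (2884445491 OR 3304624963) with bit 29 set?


Step 1: 2884445491 | 3304624963 = 4026382195
Step 2: 4026382195 | (1 << 29) = 4026382195 | 536870912 = 4026382195

4026382195


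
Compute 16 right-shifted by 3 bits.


0b10000 >> 3 = 0b10 = 2

2


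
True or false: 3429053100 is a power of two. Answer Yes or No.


0b11001100011000110011001010101100. Multiple bits set => No

No


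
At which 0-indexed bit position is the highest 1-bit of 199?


0b11000111. Highest set bit at position 7

7


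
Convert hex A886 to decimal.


A886 hex = 43142 decimal

43142


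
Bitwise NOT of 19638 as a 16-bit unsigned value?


~0b100110010110110 = 0b1011001101001001 = 45897 (16-bit unsigned)

45897


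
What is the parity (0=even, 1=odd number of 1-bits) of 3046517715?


0b10110101100101100010101111010011 has 18 ones => parity 0

0


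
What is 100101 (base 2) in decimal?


100101 in decimal = 37

37


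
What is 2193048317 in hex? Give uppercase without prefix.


2193048317 = 82B742FD hex

82B742FD


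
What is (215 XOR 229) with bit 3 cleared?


Step 1: 215 ^ 229 = 50
Step 2: 50 & ~(1 << 3) = 50

50


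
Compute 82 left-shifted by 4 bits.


0b1010010 << 4 = 0b10100100000 = 1312

1312


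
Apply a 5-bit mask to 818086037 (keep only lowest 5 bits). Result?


818086037 & 31 = 21

21


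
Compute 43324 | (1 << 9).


43324 | (1 << 9) = 43324 | 512 = 43836

43836


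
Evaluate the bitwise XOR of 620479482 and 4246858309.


0b100100111110111100001111111010 ^ 0b11111101001000011110101001000101 = 0b11011001110110100010100110111111 = 3654953407

3654953407


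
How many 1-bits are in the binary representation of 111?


0b1101111 has 6 set bits

6


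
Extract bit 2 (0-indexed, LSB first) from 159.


0b10011111, position 2 = 1

1


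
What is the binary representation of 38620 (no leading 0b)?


38620 = 1001011011011100 in binary

1001011011011100


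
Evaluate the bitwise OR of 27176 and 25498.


0b110101000101000 | 0b110001110011010 = 0b110101110111010 = 27578

27578


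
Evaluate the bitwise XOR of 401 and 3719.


0b110010001 ^ 0b111010000111 = 0b111100010110 = 3862

3862


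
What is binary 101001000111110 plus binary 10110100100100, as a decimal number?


101001000111110 + 10110100100100 = 111111101100010 = 32610

32610


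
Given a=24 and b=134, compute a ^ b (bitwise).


24 ^ 134 = 158

158


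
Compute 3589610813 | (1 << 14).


3589610813 | (1 << 14) = 3589610813 | 16384 = 3589627197

3589627197


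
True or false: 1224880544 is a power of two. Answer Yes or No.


0b1001001000000100011000110100000. Multiple bits set => No

No


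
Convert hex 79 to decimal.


79 hex = 121 decimal

121


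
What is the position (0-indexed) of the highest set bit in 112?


0b1110000. Highest set bit at position 6

6


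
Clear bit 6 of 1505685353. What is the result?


1505685353 & ~(1 << 6) = 1505685289

1505685289


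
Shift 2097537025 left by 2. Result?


0b1111101000001011110000000000001 << 2 = 0b111110100000101111000000000000100 = 8390148100

8390148100


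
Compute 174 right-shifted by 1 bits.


0b10101110 >> 1 = 0b1010111 = 87

87


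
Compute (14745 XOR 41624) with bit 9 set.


Step 1: 14745 ^ 41624 = 39681
Step 2: 39681 | (1 << 9) = 39681 | 512 = 39681

39681


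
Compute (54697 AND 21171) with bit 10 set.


Step 1: 54697 & 21171 = 20641
Step 2: 20641 | (1 << 10) = 20641 | 1024 = 21665

21665


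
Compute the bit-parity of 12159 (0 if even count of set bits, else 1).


0b10111101111111 has 12 ones => parity 0

0


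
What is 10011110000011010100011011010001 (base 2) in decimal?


10011110000011010100011011010001 in decimal = 2651670225

2651670225


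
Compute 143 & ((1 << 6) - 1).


143 & 63 = 15

15


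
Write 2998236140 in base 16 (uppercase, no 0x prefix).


2998236140 = B2B573EC hex

B2B573EC


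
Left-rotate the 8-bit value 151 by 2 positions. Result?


Rotate 0b10010111 left by 2 (8-bit) = 0b1011110 = 94

94


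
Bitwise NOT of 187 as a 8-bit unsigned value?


~0b10111011 = 0b1000100 = 68 (8-bit unsigned)

68


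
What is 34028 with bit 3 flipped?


34028 ^ (1 << 3) = 34028 ^ 8 = 34020

34020


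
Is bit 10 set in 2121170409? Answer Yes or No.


0b1111110011011100111110111101001, bit 10 = 1. Yes

Yes


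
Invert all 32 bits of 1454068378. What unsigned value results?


1454068378 ^ 4294967295 = 2840898917

2840898917


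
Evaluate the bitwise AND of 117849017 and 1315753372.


0b111000001100011101110111001 & 0b1001110011011001100110110011100 = 0b110000001000000100110011000 = 100927896

100927896


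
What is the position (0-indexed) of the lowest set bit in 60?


0b111100. Lowest set bit at position 2

2


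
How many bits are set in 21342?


0b101001101011110 has 9 set bits

9


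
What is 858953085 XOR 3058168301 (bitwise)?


0b110011001100101001010101111101 ^ 0b10110110010001111111000111101101 = 0b10000101011101010110010010010000 = 2239063184

2239063184


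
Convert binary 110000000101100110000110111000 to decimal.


110000000101100110000110111000 in decimal = 806773176

806773176


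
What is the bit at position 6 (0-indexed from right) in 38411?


0b1001011000001011, position 6 = 0

0


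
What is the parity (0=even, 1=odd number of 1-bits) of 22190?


0b101011010101110 has 9 ones => parity 1

1


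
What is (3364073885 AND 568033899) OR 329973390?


Step 1: 3364073885 & 568033899 = 8617993
Step 2: 8617993 | 329973390 = 330038927

330038927


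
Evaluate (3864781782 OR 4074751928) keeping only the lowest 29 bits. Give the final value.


Step 1: 3864781782 | 4074751928 = 4141869054
Step 2: 4141869054 & 536870911 = 383772670

383772670


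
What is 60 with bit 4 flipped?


60 ^ (1 << 4) = 60 ^ 16 = 44

44


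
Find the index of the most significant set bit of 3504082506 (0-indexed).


0b11010000110111000000111001001010. Highest set bit at position 31

31


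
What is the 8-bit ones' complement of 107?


107 ^ 255 = 148

148


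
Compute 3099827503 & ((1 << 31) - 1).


3099827503 & 2147483647 = 952343855

952343855


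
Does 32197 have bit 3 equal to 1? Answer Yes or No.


0b111110111000101, bit 3 = 0. No

No


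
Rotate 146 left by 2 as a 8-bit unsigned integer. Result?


Rotate 0b10010010 left by 2 (8-bit) = 0b1001010 = 74

74


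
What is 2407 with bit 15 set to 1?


2407 | (1 << 15) = 2407 | 32768 = 35175

35175


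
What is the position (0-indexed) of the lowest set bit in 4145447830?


0b11110111000101101000001110010110. Lowest set bit at position 1

1


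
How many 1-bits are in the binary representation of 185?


0b10111001 has 5 set bits

5


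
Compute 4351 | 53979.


0b1000011111111 | 0b1101001011011011 = 0b1101001011111111 = 54015

54015


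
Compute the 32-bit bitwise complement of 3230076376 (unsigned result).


~0b11000000100001110000110111011000 = 0b111111011110001111001000100111 = 1064890919 (32-bit unsigned)

1064890919


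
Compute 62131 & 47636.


0b1111001010110011 & 0b1011101000010100 = 0b1011001000010000 = 45584

45584


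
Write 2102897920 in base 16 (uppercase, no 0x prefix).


2102897920 = 7D57AD00 hex

7D57AD00


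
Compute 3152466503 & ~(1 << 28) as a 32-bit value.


3152466503 & ~(1 << 28) = 2884031047

2884031047


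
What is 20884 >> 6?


0b101000110010100 >> 6 = 0b101000110 = 326

326


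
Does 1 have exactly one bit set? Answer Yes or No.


0b1. Only one bit set => Yes

Yes


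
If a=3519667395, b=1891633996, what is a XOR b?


3519667395 ^ 1891633996 = 2701776783

2701776783


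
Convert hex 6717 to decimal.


6717 hex = 26391 decimal

26391


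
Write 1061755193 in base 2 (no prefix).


1061755193 = 111111010010010001100100111001 in binary

111111010010010001100100111001


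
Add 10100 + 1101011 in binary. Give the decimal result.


10100 + 1101011 = 1111111 = 127

127


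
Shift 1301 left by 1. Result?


0b10100010101 << 1 = 0b101000101010 = 2602

2602


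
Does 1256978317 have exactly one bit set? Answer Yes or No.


0b1001010111010111111011110001101. Multiple bits set => No

No


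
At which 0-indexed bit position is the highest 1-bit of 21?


0b10101. Highest set bit at position 4

4


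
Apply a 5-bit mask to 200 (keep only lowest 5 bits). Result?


200 & 31 = 8

8


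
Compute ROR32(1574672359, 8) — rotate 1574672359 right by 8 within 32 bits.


Rotate 0b1011101110110111001011111100111 right by 8 (32-bit) = 0b11100111010111011101101110010111 = 3881687959

3881687959


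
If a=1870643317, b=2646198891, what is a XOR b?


1870643317 ^ 2646198891 = 4073064990

4073064990


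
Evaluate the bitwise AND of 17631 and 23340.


0b100010011011111 & 0b101101100101100 = 0b100000000001100 = 16396

16396


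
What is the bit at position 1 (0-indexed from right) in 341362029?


0b10100010110001100010101101101, position 1 = 0

0


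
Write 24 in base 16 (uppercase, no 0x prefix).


24 = 18 hex

18


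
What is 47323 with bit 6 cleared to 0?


47323 & ~(1 << 6) = 47259

47259


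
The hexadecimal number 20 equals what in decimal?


20 hex = 32 decimal

32


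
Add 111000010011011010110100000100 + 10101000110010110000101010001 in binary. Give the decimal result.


111000010011011010110100000100 + 10101000110010110000101010001 = 1001101011001110000111001010101 = 1298599509

1298599509


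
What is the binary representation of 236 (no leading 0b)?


236 = 11101100 in binary

11101100


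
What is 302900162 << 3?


0b10010000011011110001111000010 << 3 = 0b10010000011011110001111000010000 = 2423201296

2423201296


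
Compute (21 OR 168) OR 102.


Step 1: 21 | 168 = 189
Step 2: 189 | 102 = 255

255


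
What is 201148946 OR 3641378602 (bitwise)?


0b1011111111010100101000010010 | 0b11011001000010110000011100101010 = 0b11011011111111110100111100111010 = 3690942266

3690942266


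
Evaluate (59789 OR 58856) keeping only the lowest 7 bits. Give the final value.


Step 1: 59789 | 58856 = 60909
Step 2: 60909 & 127 = 109

109


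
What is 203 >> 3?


0b11001011 >> 3 = 0b11001 = 25

25


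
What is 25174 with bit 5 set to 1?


25174 | (1 << 5) = 25174 | 32 = 25206

25206


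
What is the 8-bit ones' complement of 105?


105 ^ 255 = 150

150


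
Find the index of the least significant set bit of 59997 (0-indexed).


0b1110101001011101. Lowest set bit at position 0

0


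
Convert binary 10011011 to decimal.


10011011 in decimal = 155

155


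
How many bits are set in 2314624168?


0b10001001111101100101110010101000 has 16 set bits

16


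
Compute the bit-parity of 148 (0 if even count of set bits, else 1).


0b10010100 has 3 ones => parity 1

1


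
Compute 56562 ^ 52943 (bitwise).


0b1101110011110010 ^ 0b1100111011001111 = 0b1001000111101 = 4669

4669


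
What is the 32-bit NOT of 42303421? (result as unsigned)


~0b10100001010111111110111101 = 0b11111101011110101000000001000010 = 4252663874 (32-bit unsigned)

4252663874


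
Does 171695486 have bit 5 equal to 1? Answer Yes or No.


0b1010001110111101110101111110, bit 5 = 1. Yes

Yes


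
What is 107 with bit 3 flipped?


107 ^ (1 << 3) = 107 ^ 8 = 99

99


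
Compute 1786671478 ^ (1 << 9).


1786671478 ^ (1 << 9) = 1786671478 ^ 512 = 1786671990

1786671990


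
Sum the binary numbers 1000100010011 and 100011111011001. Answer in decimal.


1000100010011 + 100011111011001 = 101100011101100 = 22764

22764


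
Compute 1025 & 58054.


0b10000000001 & 0b1110001011000110 = 0b0 = 0

0


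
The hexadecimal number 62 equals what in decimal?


62 hex = 98 decimal

98


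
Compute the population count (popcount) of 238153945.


0b1110001100011111000011011001 has 15 set bits

15


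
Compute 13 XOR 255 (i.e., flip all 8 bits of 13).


13 ^ 255 = 242

242


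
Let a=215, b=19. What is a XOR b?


215 ^ 19 = 196

196


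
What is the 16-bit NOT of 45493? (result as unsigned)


~0b1011000110110101 = 0b100111001001010 = 20042 (16-bit unsigned)

20042


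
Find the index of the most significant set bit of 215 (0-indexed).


0b11010111. Highest set bit at position 7

7


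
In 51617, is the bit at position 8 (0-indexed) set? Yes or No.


0b1100100110100001, bit 8 = 1. Yes

Yes


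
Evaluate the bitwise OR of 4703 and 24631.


0b1001001011111 | 0b110000000110111 = 0b111001001111111 = 29311

29311


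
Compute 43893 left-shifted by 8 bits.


0b1010101101110101 << 8 = 0b101010110111010100000000 = 11236608

11236608


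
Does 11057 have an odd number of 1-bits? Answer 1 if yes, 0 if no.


0b10101100110001 has 7 ones => parity 1

1


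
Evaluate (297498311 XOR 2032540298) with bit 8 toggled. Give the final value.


Step 1: 297498311 ^ 2032540298 = 1755147341
Step 2: 1755147341 ^ (1 << 8) = 1755147341 ^ 256 = 1755147597

1755147597


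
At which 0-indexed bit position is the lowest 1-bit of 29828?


0b111010010000100. Lowest set bit at position 2

2


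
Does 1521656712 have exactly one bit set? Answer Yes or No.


0b1011010101100101010001110001000. Multiple bits set => No

No


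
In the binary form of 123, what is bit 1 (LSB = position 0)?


0b1111011, position 1 = 1

1


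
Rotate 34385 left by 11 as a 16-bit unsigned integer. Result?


Rotate 0b1000011001010001 left by 11 (16-bit) = 0b1000110000110010 = 35890

35890


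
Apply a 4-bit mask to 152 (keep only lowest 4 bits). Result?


152 & 15 = 8

8


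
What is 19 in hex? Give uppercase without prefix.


19 = 13 hex

13


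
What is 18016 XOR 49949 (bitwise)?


0b100011001100000 ^ 0b1100001100011101 = 0b1000010101111101 = 34173

34173


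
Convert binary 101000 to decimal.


101000 in decimal = 40

40


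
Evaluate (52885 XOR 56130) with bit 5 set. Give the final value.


Step 1: 52885 ^ 56130 = 5591
Step 2: 5591 | (1 << 5) = 5591 | 32 = 5623

5623


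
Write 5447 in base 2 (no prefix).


5447 = 1010101000111 in binary

1010101000111


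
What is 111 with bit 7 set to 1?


111 | (1 << 7) = 111 | 128 = 239

239


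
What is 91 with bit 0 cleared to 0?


91 & ~(1 << 0) = 90

90


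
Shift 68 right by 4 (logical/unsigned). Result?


0b1000100 >> 4 = 0b100 = 4

4


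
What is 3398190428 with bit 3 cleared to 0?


3398190428 & ~(1 << 3) = 3398190420

3398190420


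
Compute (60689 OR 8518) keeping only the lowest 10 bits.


Step 1: 60689 | 8518 = 60759
Step 2: 60759 & 1023 = 343

343


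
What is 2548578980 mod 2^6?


2548578980 & 63 = 36

36


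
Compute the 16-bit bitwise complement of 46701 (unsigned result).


~0b1011011001101101 = 0b100100110010010 = 18834 (16-bit unsigned)

18834


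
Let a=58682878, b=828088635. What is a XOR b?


58682878 ^ 828088635 = 841272517

841272517


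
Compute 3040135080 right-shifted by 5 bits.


0b10110101001101001100011110101000 >> 5 = 0b101101010011010011000111101 = 95004221

95004221


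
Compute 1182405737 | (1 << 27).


1182405737 | (1 << 27) = 1182405737 | 134217728 = 1316623465

1316623465


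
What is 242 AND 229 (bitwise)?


0b11110010 & 0b11100101 = 0b11100000 = 224

224


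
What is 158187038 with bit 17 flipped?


158187038 ^ (1 << 17) = 158187038 ^ 131072 = 158318110

158318110


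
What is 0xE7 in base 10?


E7 hex = 231 decimal

231


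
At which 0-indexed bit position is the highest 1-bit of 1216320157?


0b1001000011111111001001010011101. Highest set bit at position 30

30


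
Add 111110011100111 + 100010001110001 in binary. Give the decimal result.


111110011100111 + 100010001110001 = 1100000101011000 = 49496

49496


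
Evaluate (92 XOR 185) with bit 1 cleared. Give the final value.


Step 1: 92 ^ 185 = 229
Step 2: 229 & ~(1 << 1) = 229

229


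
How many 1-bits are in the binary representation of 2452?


0b100110010100 has 5 set bits

5


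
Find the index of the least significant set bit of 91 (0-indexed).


0b1011011. Lowest set bit at position 0

0


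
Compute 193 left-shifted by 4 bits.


0b11000001 << 4 = 0b110000010000 = 3088

3088


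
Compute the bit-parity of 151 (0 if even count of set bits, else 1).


0b10010111 has 5 ones => parity 1

1


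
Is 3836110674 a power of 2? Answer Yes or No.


0b11100100101001100110011101010010. Multiple bits set => No

No


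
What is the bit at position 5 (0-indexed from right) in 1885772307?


0b1110000011001101001101000010011, position 5 = 0

0


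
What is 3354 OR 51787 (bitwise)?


0b110100011010 | 0b1100101001001011 = 0b1100111101011011 = 53083

53083


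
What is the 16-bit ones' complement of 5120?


5120 ^ 65535 = 60415

60415


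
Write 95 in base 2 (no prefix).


95 = 1011111 in binary

1011111


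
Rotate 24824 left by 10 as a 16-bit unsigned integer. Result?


Rotate 0b110000011111000 left by 10 (16-bit) = 0b1110000110000011 = 57731

57731


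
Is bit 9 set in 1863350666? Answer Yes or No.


0b1101111000100000111100110001010, bit 9 = 0. No

No


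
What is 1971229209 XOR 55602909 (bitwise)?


0b1110101011111101001001000011001 ^ 0b11010100000110111011011101 = 0b1110110001011101111110011000100 = 1982790852

1982790852


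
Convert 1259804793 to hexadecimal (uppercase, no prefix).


1259804793 = 4B171879 hex

4B171879


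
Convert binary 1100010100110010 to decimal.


1100010100110010 in decimal = 50482

50482


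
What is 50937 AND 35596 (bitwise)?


0b1100011011111001 & 0b1000101100001100 = 0b1000001000001000 = 33288

33288


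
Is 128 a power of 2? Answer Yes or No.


0b10000000. Only one bit set => Yes

Yes


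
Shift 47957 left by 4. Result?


0b1011101101010101 << 4 = 0b10111011010101010000 = 767312

767312


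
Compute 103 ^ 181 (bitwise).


0b1100111 ^ 0b10110101 = 0b11010010 = 210

210


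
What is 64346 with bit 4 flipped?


64346 ^ (1 << 4) = 64346 ^ 16 = 64330

64330


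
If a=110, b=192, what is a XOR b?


110 ^ 192 = 174

174


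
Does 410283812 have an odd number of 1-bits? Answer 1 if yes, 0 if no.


0b11000011101000110111100100100 has 14 ones => parity 0

0


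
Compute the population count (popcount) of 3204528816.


0b10111111000000010011101010110000 has 15 set bits

15


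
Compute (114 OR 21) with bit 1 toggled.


Step 1: 114 | 21 = 119
Step 2: 119 ^ (1 << 1) = 119 ^ 2 = 117

117


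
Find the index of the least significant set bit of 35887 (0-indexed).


0b1000110000101111. Lowest set bit at position 0

0


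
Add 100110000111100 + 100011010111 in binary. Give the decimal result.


100110000111100 + 100011010111 = 101010100010011 = 21779

21779


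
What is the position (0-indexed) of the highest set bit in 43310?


0b1010100100101110. Highest set bit at position 15

15


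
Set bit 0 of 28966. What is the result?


28966 | (1 << 0) = 28966 | 1 = 28967

28967


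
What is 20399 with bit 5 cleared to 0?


20399 & ~(1 << 5) = 20367

20367


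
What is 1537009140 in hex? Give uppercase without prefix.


1537009140 = 5B9CE5F4 hex

5B9CE5F4


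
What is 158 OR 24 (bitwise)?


0b10011110 | 0b11000 = 0b10011110 = 158

158


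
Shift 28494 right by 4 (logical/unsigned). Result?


0b110111101001110 >> 4 = 0b11011110100 = 1780

1780


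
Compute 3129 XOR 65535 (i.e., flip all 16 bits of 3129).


3129 ^ 65535 = 62406

62406


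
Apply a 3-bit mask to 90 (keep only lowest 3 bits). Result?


90 & 7 = 2

2


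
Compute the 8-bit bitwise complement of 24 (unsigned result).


~0b11000 = 0b11100111 = 231 (8-bit unsigned)

231


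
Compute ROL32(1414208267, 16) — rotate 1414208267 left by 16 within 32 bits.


Rotate 0b1010100010010110001101100001011 left by 16 (32-bit) = 0b11011000010110101010001001011 = 453727307

453727307


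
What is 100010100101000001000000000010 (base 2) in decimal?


100010100101000001000000000010 in decimal = 580128770

580128770


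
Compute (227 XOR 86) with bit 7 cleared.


Step 1: 227 ^ 86 = 181
Step 2: 181 & ~(1 << 7) = 53

53
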